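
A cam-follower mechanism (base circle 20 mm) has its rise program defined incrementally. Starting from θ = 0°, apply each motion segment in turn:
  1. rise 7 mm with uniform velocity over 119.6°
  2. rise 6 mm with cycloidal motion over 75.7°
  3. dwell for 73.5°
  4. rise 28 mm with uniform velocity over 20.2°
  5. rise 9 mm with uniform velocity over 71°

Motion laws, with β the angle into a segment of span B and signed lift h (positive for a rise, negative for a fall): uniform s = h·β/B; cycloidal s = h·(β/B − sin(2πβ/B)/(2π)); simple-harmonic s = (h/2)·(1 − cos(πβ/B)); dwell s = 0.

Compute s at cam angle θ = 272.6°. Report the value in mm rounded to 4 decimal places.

seg 1 [0°–119.6°] uniform, h=7: full span → s += 7 → s = 7.0000
seg 2 [119.6°–195.3°] cycloidal, h=6: full span → s += 6 → s = 13.0000
seg 3 [195.3°–268.8°] dwell: s stays 13.0000
seg 4 [268.8°–289°] uniform, h=28: θ=272.6° here. β=3.8, B=20.2. 28·3.8/20.2 = 5.2673 → s = 18.2673

18.2673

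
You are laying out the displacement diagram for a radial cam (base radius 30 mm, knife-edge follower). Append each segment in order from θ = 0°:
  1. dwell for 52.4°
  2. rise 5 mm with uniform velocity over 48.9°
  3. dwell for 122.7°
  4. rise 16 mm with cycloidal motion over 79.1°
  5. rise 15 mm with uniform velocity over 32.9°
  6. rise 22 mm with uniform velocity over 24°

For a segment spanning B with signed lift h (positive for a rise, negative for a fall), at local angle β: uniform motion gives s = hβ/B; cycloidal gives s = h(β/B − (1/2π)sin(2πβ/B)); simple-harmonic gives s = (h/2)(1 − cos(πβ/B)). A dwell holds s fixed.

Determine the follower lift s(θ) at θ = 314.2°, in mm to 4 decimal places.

seg 1 [0°–52.4°] dwell: s stays 0.0000
seg 2 [52.4°–101.3°] uniform, h=5: full span → s += 5 → s = 5.0000
seg 3 [101.3°–224°] dwell: s stays 5.0000
seg 4 [224°–303.1°] cycloidal, h=16: full span → s += 16 → s = 21.0000
seg 5 [303.1°–336°] uniform, h=15: θ=314.2° here. β=11.1, B=32.9. 15·11.1/32.9 = 5.0608 → s = 26.0608

26.0608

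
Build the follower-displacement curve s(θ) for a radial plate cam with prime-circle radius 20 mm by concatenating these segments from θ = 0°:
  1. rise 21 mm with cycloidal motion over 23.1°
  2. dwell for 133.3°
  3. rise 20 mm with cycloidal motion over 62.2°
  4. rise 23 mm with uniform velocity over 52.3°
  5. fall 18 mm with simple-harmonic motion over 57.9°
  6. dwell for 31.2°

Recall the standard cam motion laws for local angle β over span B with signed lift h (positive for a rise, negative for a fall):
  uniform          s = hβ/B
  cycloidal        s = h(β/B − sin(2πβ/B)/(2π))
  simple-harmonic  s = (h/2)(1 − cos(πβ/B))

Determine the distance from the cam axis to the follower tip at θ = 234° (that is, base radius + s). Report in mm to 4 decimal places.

seg 1 [0°–23.1°] cycloidal, h=21: full span → s += 21 → s = 21.0000
seg 2 [23.1°–156.4°] dwell: s stays 21.0000
seg 3 [156.4°–218.6°] cycloidal, h=20: full span → s += 20 → s = 41.0000
seg 4 [218.6°–270.9°] uniform, h=23: θ=234° here. β=15.4, B=52.3. 23·15.4/52.3 = 6.7725 → s = 47.7725
radial distance = base radius + s = 20 + 47.7725 = 67.7725

67.7725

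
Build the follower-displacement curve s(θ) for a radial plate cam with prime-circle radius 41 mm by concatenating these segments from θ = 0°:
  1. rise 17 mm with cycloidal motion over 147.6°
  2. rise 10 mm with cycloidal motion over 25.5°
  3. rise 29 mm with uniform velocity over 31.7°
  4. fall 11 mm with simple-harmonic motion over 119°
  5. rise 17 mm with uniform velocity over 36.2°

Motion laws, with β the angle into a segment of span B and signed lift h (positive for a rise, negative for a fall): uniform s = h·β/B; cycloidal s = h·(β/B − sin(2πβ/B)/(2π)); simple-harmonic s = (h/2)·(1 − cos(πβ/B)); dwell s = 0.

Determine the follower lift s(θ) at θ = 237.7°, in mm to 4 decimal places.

seg 1 [0°–147.6°] cycloidal, h=17: full span → s += 17 → s = 17.0000
seg 2 [147.6°–173.1°] cycloidal, h=10: full span → s += 10 → s = 27.0000
seg 3 [173.1°–204.8°] uniform, h=29: full span → s += 29 → s = 56.0000
seg 4 [204.8°–323.8°] simple-harmonic, h=-11: θ=237.7° here. β=32.9, B=119. -11/2·(1 − cos(π·0.2765)) = -1.9474 → s = 54.0526

54.0526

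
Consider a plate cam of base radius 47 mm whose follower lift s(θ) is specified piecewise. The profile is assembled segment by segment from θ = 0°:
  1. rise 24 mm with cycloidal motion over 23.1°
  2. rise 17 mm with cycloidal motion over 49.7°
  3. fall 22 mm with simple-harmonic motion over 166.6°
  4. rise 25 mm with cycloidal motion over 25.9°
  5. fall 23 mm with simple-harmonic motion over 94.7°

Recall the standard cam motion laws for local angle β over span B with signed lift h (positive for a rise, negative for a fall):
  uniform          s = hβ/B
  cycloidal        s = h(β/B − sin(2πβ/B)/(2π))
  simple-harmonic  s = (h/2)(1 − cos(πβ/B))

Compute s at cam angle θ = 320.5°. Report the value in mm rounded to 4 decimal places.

seg 1 [0°–23.1°] cycloidal, h=24: full span → s += 24 → s = 24.0000
seg 2 [23.1°–72.8°] cycloidal, h=17: full span → s += 17 → s = 41.0000
seg 3 [72.8°–239.4°] simple-harmonic, h=-22: full span → s += -22 → s = 19.0000
seg 4 [239.4°–265.3°] cycloidal, h=25: full span → s += 25 → s = 44.0000
seg 5 [265.3°–360°] simple-harmonic, h=-23: θ=320.5° here. β=55.2, B=94.7. -23/2·(1 − cos(π·0.5829)) = -14.4611 → s = 29.5389

29.5389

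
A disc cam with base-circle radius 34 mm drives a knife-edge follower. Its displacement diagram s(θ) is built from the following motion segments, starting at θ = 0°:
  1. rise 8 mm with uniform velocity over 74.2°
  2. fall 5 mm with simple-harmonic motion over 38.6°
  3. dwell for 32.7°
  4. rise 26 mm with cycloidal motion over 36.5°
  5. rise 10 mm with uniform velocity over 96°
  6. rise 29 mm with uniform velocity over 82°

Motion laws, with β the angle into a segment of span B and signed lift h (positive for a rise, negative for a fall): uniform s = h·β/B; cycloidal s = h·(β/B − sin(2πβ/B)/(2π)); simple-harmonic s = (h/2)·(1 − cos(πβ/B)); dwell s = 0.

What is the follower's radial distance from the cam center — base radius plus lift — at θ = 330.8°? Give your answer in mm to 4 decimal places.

seg 1 [0°–74.2°] uniform, h=8: full span → s += 8 → s = 8.0000
seg 2 [74.2°–112.8°] simple-harmonic, h=-5: full span → s += -5 → s = 3.0000
seg 3 [112.8°–145.5°] dwell: s stays 3.0000
seg 4 [145.5°–182°] cycloidal, h=26: full span → s += 26 → s = 29.0000
seg 5 [182°–278°] uniform, h=10: full span → s += 10 → s = 39.0000
seg 6 [278°–360°] uniform, h=29: θ=330.8° here. β=52.8, B=82. 29·52.8/82 = 18.6732 → s = 57.6732
radial distance = base radius + s = 34 + 57.6732 = 91.6732

91.6732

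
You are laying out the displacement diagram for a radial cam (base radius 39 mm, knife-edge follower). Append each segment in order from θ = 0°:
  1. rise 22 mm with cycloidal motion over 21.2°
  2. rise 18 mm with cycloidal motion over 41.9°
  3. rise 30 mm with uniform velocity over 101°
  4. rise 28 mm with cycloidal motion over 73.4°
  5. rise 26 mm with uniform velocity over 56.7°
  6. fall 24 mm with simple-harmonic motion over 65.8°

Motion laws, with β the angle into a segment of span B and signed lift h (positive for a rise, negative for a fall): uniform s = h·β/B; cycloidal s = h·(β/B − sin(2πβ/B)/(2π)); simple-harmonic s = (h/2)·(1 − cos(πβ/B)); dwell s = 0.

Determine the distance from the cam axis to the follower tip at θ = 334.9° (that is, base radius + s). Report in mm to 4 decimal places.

seg 1 [0°–21.2°] cycloidal, h=22: full span → s += 22 → s = 22.0000
seg 2 [21.2°–63.1°] cycloidal, h=18: full span → s += 18 → s = 40.0000
seg 3 [63.1°–164.1°] uniform, h=30: full span → s += 30 → s = 70.0000
seg 4 [164.1°–237.5°] cycloidal, h=28: full span → s += 28 → s = 98.0000
seg 5 [237.5°–294.2°] uniform, h=26: full span → s += 26 → s = 124.0000
seg 6 [294.2°–360°] simple-harmonic, h=-24: θ=334.9° here. β=40.7, B=65.8. -24/2·(1 − cos(π·0.6185)) = -16.3663 → s = 107.6337
radial distance = base radius + s = 39 + 107.6337 = 146.6337

146.6337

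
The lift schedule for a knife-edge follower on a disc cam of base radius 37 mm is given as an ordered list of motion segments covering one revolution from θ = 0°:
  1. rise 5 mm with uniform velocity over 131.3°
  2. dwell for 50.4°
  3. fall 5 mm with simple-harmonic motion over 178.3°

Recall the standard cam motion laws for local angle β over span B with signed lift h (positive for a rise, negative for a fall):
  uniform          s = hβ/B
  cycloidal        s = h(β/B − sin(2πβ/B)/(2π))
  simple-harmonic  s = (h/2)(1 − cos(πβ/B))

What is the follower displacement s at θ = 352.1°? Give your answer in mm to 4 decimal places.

seg 1 [0°–131.3°] uniform, h=5: full span → s += 5 → s = 5.0000
seg 2 [131.3°–181.7°] dwell: s stays 5.0000
seg 3 [181.7°–360°] simple-harmonic, h=-5: θ=352.1° here. β=170.4, B=178.3. -5/2·(1 − cos(π·0.9557)) = -4.9758 → s = 0.0242

0.0242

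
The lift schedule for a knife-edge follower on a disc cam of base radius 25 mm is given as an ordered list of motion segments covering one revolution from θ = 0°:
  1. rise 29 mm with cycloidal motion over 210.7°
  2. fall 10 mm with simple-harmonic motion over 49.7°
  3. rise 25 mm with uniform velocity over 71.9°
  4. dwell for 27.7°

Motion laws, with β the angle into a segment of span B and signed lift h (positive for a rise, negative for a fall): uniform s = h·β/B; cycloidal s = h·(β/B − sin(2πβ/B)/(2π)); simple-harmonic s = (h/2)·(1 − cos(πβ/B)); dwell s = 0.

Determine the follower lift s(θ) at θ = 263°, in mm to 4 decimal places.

seg 1 [0°–210.7°] cycloidal, h=29: full span → s += 29 → s = 29.0000
seg 2 [210.7°–260.4°] simple-harmonic, h=-10: full span → s += -10 → s = 19.0000
seg 3 [260.4°–332.3°] uniform, h=25: θ=263° here. β=2.6, B=71.9. 25·2.6/71.9 = 0.9040 → s = 19.9040

19.9040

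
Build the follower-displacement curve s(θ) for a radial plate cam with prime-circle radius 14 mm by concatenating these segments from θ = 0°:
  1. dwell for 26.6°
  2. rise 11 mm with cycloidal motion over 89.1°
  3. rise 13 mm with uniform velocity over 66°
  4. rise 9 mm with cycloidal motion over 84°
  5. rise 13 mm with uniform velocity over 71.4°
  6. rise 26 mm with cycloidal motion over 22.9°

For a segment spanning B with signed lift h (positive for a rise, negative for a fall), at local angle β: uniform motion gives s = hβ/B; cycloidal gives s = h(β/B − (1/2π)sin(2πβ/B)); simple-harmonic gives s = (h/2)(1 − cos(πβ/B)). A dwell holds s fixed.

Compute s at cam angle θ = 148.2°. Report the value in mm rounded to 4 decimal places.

seg 1 [0°–26.6°] dwell: s stays 0.0000
seg 2 [26.6°–115.7°] cycloidal, h=11: full span → s += 11 → s = 11.0000
seg 3 [115.7°–181.7°] uniform, h=13: θ=148.2° here. β=32.5, B=66. 13·32.5/66 = 6.4015 → s = 17.4015

17.4015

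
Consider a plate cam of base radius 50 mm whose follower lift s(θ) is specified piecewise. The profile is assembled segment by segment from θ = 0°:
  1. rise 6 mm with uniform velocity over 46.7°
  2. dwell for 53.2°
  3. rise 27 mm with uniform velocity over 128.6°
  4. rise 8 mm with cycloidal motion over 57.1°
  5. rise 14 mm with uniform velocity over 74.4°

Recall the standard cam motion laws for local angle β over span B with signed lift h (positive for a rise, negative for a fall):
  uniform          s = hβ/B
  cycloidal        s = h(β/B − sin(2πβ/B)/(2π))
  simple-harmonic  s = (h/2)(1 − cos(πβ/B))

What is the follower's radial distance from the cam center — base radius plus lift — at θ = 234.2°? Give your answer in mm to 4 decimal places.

seg 1 [0°–46.7°] uniform, h=6: full span → s += 6 → s = 6.0000
seg 2 [46.7°–99.9°] dwell: s stays 6.0000
seg 3 [99.9°–228.5°] uniform, h=27: full span → s += 27 → s = 33.0000
seg 4 [228.5°–285.6°] cycloidal, h=8: θ=234.2° here. β=5.7, B=57.1. 8·(0.0998 − sin(2π·0.0998)/(2π)) = 0.0513 → s = 33.0513
radial distance = base radius + s = 50 + 33.0513 = 83.0513

83.0513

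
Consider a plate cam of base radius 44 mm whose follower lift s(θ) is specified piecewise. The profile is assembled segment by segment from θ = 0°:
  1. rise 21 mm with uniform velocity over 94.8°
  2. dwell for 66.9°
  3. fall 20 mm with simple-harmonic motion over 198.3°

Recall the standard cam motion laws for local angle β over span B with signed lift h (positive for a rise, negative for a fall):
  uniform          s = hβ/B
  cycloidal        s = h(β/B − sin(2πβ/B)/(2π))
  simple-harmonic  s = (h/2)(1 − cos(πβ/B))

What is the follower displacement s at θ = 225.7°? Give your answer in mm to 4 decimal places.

seg 1 [0°–94.8°] uniform, h=21: full span → s += 21 → s = 21.0000
seg 2 [94.8°–161.7°] dwell: s stays 21.0000
seg 3 [161.7°–360°] simple-harmonic, h=-20: θ=225.7° here. β=64, B=198.3. -20/2·(1 − cos(π·0.3227)) = -4.7147 → s = 16.2853

16.2853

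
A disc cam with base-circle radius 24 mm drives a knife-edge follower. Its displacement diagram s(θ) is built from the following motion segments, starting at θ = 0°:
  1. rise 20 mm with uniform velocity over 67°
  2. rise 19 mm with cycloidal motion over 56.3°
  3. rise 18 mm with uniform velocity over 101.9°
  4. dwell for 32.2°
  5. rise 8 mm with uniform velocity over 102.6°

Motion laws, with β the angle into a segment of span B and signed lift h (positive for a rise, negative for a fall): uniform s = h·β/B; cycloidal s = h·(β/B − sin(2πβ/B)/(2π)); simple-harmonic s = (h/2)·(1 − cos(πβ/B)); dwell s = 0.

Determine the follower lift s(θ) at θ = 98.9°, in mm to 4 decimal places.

seg 1 [0°–67°] uniform, h=20: full span → s += 20 → s = 20.0000
seg 2 [67°–123.3°] cycloidal, h=19: θ=98.9° here. β=31.9, B=56.3. 19·(0.5666 − sin(2π·0.5666)/(2π)) = 11.9945 → s = 31.9945

31.9945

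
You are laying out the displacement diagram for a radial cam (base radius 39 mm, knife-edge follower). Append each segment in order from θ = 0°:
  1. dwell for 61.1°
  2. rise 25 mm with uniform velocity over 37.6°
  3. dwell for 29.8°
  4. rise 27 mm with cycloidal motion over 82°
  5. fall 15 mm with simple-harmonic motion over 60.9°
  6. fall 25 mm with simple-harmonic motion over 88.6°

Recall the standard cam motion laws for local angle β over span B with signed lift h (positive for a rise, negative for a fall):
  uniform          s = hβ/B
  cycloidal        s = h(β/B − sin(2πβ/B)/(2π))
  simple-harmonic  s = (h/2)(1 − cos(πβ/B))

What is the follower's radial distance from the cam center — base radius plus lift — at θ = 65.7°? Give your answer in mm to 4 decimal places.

seg 1 [0°–61.1°] dwell: s stays 0.0000
seg 2 [61.1°–98.7°] uniform, h=25: θ=65.7° here. β=4.6, B=37.6. 25·4.6/37.6 = 3.0585 → s = 3.0585
radial distance = base radius + s = 39 + 3.0585 = 42.0585

42.0585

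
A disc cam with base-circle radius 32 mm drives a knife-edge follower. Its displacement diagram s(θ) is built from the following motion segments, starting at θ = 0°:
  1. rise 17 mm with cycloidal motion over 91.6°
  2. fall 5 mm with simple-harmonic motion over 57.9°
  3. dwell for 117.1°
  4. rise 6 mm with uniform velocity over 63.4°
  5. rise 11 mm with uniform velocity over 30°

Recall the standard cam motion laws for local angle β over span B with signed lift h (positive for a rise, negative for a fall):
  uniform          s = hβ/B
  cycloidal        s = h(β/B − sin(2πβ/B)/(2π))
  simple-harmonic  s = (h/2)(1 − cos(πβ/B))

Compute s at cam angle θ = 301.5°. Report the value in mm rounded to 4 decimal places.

seg 1 [0°–91.6°] cycloidal, h=17: full span → s += 17 → s = 17.0000
seg 2 [91.6°–149.5°] simple-harmonic, h=-5: full span → s += -5 → s = 12.0000
seg 3 [149.5°–266.6°] dwell: s stays 12.0000
seg 4 [266.6°–330°] uniform, h=6: θ=301.5° here. β=34.9, B=63.4. 6·34.9/63.4 = 3.3028 → s = 15.3028

15.3028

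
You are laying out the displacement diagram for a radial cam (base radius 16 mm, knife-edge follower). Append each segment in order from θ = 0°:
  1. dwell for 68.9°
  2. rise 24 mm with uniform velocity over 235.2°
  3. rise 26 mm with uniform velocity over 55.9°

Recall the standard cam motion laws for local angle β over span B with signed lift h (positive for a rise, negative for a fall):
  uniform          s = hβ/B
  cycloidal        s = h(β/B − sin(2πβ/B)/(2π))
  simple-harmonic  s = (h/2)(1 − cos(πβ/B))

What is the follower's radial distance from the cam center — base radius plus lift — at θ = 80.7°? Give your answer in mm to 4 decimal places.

seg 1 [0°–68.9°] dwell: s stays 0.0000
seg 2 [68.9°–304.1°] uniform, h=24: θ=80.7° here. β=11.8, B=235.2. 24·11.8/235.2 = 1.2041 → s = 1.2041
radial distance = base radius + s = 16 + 1.2041 = 17.2041

17.2041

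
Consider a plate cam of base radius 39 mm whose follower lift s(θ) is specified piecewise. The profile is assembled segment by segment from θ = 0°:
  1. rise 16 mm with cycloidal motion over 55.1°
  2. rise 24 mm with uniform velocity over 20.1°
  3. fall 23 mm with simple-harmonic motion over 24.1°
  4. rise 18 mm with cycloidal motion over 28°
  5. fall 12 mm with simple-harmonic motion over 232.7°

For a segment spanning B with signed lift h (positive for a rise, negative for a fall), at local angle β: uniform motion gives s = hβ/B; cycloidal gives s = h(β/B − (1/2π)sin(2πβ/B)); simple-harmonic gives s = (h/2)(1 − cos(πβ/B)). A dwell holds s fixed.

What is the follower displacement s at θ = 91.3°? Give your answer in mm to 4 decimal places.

seg 1 [0°–55.1°] cycloidal, h=16: full span → s += 16 → s = 16.0000
seg 2 [55.1°–75.2°] uniform, h=24: full span → s += 24 → s = 40.0000
seg 3 [75.2°–99.3°] simple-harmonic, h=-23: θ=91.3° here. β=16.1, B=24.1. -23/2·(1 − cos(π·0.6680)) = -17.2932 → s = 22.7068

22.7068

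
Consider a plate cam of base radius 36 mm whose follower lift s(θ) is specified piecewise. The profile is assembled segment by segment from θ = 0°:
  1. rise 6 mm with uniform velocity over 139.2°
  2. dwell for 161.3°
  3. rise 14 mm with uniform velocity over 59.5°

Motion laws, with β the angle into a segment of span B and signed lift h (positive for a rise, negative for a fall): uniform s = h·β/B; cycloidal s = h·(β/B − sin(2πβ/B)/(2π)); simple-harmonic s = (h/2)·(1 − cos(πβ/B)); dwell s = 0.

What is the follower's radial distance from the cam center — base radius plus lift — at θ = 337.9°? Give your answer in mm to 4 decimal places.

seg 1 [0°–139.2°] uniform, h=6: full span → s += 6 → s = 6.0000
seg 2 [139.2°–300.5°] dwell: s stays 6.0000
seg 3 [300.5°–360°] uniform, h=14: θ=337.9° here. β=37.4, B=59.5. 14·37.4/59.5 = 8.8000 → s = 14.8000
radial distance = base radius + s = 36 + 14.8000 = 50.8000

50.8000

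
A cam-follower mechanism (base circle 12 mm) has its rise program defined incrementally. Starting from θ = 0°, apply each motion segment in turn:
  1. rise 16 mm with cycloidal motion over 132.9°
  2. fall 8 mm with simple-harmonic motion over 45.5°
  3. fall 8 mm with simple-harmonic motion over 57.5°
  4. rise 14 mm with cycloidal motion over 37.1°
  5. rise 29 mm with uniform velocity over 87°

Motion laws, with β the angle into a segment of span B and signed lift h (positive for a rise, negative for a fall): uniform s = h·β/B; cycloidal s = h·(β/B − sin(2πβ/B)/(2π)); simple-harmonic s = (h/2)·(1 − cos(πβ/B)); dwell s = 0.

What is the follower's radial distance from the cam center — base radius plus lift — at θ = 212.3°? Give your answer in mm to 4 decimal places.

seg 1 [0°–132.9°] cycloidal, h=16: full span → s += 16 → s = 16.0000
seg 2 [132.9°–178.4°] simple-harmonic, h=-8: full span → s += -8 → s = 8.0000
seg 3 [178.4°–235.9°] simple-harmonic, h=-8: θ=212.3° here. β=33.9, B=57.5. -8/2·(1 − cos(π·0.5896)) = -5.1107 → s = 2.8893
radial distance = base radius + s = 12 + 2.8893 = 14.8893

14.8893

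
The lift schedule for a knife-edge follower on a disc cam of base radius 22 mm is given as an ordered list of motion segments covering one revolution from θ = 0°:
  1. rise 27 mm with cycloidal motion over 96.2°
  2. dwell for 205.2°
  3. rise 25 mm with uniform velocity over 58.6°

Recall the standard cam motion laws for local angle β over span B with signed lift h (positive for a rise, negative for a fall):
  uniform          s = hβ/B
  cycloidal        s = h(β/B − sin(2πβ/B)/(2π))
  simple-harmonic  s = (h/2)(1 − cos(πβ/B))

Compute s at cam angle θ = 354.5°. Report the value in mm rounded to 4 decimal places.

seg 1 [0°–96.2°] cycloidal, h=27: full span → s += 27 → s = 27.0000
seg 2 [96.2°–301.4°] dwell: s stays 27.0000
seg 3 [301.4°–360°] uniform, h=25: θ=354.5° here. β=53.1, B=58.6. 25·53.1/58.6 = 22.6536 → s = 49.6536

49.6536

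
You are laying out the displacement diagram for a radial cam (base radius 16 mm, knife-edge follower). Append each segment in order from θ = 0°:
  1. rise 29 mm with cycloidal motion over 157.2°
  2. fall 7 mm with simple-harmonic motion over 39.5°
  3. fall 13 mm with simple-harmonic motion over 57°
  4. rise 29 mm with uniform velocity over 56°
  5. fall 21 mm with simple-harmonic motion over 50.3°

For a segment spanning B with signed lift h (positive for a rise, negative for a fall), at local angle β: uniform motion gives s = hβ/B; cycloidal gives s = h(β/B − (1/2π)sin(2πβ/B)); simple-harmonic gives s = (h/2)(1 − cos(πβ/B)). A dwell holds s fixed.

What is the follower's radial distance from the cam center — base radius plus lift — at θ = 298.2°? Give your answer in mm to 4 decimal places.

seg 1 [0°–157.2°] cycloidal, h=29: full span → s += 29 → s = 29.0000
seg 2 [157.2°–196.7°] simple-harmonic, h=-7: full span → s += -7 → s = 22.0000
seg 3 [196.7°–253.7°] simple-harmonic, h=-13: full span → s += -13 → s = 9.0000
seg 4 [253.7°–309.7°] uniform, h=29: θ=298.2° here. β=44.5, B=56. 29·44.5/56 = 23.0446 → s = 32.0446
radial distance = base radius + s = 16 + 32.0446 = 48.0446

48.0446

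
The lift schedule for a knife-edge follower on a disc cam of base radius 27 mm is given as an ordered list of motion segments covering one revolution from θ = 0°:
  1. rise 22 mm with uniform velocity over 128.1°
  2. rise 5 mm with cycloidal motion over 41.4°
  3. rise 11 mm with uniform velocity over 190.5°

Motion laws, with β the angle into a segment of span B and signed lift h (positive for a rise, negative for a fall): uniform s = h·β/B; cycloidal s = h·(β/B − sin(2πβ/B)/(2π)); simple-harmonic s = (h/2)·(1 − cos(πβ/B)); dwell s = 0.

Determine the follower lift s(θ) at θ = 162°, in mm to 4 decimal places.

seg 1 [0°–128.1°] uniform, h=22: full span → s += 22 → s = 22.0000
seg 2 [128.1°–169.5°] cycloidal, h=5: θ=162° here. β=33.9, B=41.4. 5·(0.8188 − sin(2π·0.8188)/(2π)) = 4.8167 → s = 26.8167

26.8167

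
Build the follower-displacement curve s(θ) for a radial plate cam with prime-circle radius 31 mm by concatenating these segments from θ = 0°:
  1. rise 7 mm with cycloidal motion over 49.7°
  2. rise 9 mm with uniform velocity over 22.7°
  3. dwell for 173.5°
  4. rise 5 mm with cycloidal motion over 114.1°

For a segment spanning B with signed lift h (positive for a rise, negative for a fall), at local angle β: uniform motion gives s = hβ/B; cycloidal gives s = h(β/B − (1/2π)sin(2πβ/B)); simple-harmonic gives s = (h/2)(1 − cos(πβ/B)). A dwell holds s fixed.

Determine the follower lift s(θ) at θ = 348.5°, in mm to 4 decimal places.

seg 1 [0°–49.7°] cycloidal, h=7: full span → s += 7 → s = 7.0000
seg 2 [49.7°–72.4°] uniform, h=9: full span → s += 9 → s = 16.0000
seg 3 [72.4°–245.9°] dwell: s stays 16.0000
seg 4 [245.9°–360°] cycloidal, h=5: θ=348.5° here. β=102.6, B=114.1. 5·(0.8992 − sin(2π·0.8992)/(2π)) = 4.9670 → s = 20.9670

20.9670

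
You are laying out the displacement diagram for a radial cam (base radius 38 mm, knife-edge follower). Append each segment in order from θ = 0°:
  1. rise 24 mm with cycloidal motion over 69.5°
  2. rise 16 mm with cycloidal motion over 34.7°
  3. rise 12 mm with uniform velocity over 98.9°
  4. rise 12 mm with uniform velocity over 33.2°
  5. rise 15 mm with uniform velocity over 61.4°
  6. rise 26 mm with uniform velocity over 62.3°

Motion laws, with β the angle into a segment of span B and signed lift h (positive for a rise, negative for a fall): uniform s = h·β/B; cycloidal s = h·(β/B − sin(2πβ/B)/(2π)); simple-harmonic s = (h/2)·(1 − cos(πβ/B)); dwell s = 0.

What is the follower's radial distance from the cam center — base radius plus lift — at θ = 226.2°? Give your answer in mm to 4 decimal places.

seg 1 [0°–69.5°] cycloidal, h=24: full span → s += 24 → s = 24.0000
seg 2 [69.5°–104.2°] cycloidal, h=16: full span → s += 16 → s = 40.0000
seg 3 [104.2°–203.1°] uniform, h=12: full span → s += 12 → s = 52.0000
seg 4 [203.1°–236.3°] uniform, h=12: θ=226.2° here. β=23.1, B=33.2. 12·23.1/33.2 = 8.3494 → s = 60.3494
radial distance = base radius + s = 38 + 60.3494 = 98.3494

98.3494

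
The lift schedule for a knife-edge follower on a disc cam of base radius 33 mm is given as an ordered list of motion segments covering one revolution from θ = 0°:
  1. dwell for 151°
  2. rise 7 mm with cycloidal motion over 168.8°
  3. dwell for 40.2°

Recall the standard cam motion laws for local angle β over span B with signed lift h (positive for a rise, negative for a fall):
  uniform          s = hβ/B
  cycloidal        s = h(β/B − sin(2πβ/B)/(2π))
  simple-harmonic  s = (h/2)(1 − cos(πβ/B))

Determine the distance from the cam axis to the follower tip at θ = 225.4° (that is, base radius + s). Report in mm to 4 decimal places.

seg 1 [0°–151°] dwell: s stays 0.0000
seg 2 [151°–319.8°] cycloidal, h=7: θ=225.4° here. β=74.4, B=168.8. 7·(0.4408 − sin(2π·0.4408)/(2π)) = 2.6801 → s = 2.6801
radial distance = base radius + s = 33 + 2.6801 = 35.6801

35.6801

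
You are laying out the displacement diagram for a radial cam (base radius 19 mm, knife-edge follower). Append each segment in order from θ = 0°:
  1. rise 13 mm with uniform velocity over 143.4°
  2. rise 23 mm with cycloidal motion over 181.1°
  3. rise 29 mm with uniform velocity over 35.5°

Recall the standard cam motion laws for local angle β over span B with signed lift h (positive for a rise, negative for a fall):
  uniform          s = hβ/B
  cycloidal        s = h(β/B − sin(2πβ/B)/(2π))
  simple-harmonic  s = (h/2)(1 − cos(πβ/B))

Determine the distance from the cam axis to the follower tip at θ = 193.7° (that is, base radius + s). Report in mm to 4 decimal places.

seg 1 [0°–143.4°] uniform, h=13: full span → s += 13 → s = 13.0000
seg 2 [143.4°–324.5°] cycloidal, h=23: θ=193.7° here. β=50.3, B=181.1. 23·(0.2777 − sin(2π·0.2777)/(2π)) = 2.7831 → s = 15.7831
radial distance = base radius + s = 19 + 15.7831 = 34.7831

34.7831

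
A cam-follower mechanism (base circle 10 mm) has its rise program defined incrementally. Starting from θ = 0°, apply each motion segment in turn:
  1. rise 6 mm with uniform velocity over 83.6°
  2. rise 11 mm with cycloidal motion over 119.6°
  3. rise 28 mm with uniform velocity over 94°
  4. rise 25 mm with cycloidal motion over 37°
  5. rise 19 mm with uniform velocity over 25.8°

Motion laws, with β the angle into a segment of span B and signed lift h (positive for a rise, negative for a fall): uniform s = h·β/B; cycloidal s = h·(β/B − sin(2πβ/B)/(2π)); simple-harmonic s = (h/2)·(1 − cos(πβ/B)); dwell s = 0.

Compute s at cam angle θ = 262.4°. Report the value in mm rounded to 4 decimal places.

seg 1 [0°–83.6°] uniform, h=6: full span → s += 6 → s = 6.0000
seg 2 [83.6°–203.2°] cycloidal, h=11: full span → s += 11 → s = 17.0000
seg 3 [203.2°–297.2°] uniform, h=28: θ=262.4° here. β=59.2, B=94. 28·59.2/94 = 17.6340 → s = 34.6340

34.6340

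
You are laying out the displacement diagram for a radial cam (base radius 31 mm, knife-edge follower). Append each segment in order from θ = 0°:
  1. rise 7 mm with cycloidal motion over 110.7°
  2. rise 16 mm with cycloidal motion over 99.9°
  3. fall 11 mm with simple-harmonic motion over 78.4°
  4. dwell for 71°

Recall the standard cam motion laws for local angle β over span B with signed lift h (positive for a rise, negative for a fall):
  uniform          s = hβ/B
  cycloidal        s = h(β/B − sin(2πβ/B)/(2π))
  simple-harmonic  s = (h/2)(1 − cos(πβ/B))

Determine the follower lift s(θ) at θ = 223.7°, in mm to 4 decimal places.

seg 1 [0°–110.7°] cycloidal, h=7: full span → s += 7 → s = 7.0000
seg 2 [110.7°–210.6°] cycloidal, h=16: full span → s += 16 → s = 23.0000
seg 3 [210.6°–289°] simple-harmonic, h=-11: θ=223.7° here. β=13.1, B=78.4. -11/2·(1 − cos(π·0.1671)) = -0.7405 → s = 22.2595

22.2595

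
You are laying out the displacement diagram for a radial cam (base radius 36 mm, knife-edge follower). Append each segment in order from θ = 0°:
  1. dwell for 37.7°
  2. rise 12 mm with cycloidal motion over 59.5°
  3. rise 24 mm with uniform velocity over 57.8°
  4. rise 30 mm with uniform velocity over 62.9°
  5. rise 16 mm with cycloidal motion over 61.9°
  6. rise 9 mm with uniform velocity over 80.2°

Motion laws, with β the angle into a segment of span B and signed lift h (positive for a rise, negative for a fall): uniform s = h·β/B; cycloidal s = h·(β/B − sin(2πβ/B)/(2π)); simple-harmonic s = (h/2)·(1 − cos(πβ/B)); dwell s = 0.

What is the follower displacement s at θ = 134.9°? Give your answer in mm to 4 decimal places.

seg 1 [0°–37.7°] dwell: s stays 0.0000
seg 2 [37.7°–97.2°] cycloidal, h=12: full span → s += 12 → s = 12.0000
seg 3 [97.2°–155°] uniform, h=24: θ=134.9° here. β=37.7, B=57.8. 24·37.7/57.8 = 15.6540 → s = 27.6540

27.6540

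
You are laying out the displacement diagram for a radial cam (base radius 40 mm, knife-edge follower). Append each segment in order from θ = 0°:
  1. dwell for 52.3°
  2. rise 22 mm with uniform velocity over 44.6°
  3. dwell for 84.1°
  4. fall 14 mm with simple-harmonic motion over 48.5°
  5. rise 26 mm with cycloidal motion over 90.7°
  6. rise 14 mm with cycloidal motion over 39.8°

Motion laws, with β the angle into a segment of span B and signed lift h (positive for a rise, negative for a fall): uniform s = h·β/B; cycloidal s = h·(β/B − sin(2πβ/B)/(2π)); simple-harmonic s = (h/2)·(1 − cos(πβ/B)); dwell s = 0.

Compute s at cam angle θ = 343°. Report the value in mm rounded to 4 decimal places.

seg 1 [0°–52.3°] dwell: s stays 0.0000
seg 2 [52.3°–96.9°] uniform, h=22: full span → s += 22 → s = 22.0000
seg 3 [96.9°–181°] dwell: s stays 22.0000
seg 4 [181°–229.5°] simple-harmonic, h=-14: full span → s += -14 → s = 8.0000
seg 5 [229.5°–320.2°] cycloidal, h=26: full span → s += 26 → s = 34.0000
seg 6 [320.2°–360°] cycloidal, h=14: θ=343° here. β=22.8, B=39.8. 14·(0.5729 − sin(2π·0.5729)/(2π)) = 9.0049 → s = 43.0049

43.0049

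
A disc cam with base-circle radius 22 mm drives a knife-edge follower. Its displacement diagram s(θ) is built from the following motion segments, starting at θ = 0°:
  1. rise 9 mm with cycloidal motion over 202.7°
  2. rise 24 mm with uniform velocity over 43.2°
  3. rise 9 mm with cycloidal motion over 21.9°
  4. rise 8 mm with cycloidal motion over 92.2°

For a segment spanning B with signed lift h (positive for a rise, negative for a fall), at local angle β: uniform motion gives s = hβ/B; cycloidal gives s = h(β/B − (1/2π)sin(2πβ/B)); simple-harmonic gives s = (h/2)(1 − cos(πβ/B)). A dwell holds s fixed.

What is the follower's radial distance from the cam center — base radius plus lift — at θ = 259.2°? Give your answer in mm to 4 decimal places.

seg 1 [0°–202.7°] cycloidal, h=9: full span → s += 9 → s = 9.0000
seg 2 [202.7°–245.9°] uniform, h=24: full span → s += 24 → s = 33.0000
seg 3 [245.9°–267.8°] cycloidal, h=9: θ=259.2° here. β=13.3, B=21.9. 9·(0.6073 − sin(2π·0.6073)/(2π)) = 6.3600 → s = 39.3600
radial distance = base radius + s = 22 + 39.3600 = 61.3600

61.3600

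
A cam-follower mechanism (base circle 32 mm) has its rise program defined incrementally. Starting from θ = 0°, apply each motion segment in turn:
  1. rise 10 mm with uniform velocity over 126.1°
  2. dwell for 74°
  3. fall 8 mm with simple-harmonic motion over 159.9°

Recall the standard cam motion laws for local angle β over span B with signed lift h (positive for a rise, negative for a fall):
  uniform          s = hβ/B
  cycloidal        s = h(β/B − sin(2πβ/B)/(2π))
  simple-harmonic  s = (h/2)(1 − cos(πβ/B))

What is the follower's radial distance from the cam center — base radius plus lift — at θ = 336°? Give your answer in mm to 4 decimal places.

seg 1 [0°–126.1°] uniform, h=10: full span → s += 10 → s = 10.0000
seg 2 [126.1°–200.1°] dwell: s stays 10.0000
seg 3 [200.1°–360°] simple-harmonic, h=-8: θ=336° here. β=135.9, B=159.9. -8/2·(1 − cos(π·0.8499)) = -7.5635 → s = 2.4365
radial distance = base radius + s = 32 + 2.4365 = 34.4365

34.4365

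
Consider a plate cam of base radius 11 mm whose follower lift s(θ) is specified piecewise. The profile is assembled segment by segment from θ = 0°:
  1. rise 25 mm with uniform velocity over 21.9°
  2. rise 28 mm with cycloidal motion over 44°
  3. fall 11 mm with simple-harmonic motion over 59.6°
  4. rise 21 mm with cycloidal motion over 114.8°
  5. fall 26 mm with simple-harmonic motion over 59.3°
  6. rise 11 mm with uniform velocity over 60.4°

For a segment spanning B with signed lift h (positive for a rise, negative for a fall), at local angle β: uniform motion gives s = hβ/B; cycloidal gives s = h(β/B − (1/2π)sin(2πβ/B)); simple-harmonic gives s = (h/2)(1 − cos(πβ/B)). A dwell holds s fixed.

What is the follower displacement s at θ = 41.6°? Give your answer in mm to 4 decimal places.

seg 1 [0°–21.9°] uniform, h=25: full span → s += 25 → s = 25.0000
seg 2 [21.9°–65.9°] cycloidal, h=28: θ=41.6° here. β=19.7, B=44. 28·(0.4477 − sin(2π·0.4477)/(2π)) = 11.0989 → s = 36.0989

36.0989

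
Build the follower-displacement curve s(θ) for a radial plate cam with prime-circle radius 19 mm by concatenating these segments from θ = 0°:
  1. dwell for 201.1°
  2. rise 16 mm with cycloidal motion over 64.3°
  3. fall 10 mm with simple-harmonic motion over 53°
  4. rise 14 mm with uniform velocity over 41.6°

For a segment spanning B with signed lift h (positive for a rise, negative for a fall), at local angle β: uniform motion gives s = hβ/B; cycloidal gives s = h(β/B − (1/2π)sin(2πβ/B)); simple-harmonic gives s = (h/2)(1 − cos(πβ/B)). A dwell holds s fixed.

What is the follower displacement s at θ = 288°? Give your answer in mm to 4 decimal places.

seg 1 [0°–201.1°] dwell: s stays 0.0000
seg 2 [201.1°–265.4°] cycloidal, h=16: full span → s += 16 → s = 16.0000
seg 3 [265.4°–318.4°] simple-harmonic, h=-10: θ=288° here. β=22.6, B=53. -10/2·(1 − cos(π·0.4264)) = -3.8544 → s = 12.1456

12.1456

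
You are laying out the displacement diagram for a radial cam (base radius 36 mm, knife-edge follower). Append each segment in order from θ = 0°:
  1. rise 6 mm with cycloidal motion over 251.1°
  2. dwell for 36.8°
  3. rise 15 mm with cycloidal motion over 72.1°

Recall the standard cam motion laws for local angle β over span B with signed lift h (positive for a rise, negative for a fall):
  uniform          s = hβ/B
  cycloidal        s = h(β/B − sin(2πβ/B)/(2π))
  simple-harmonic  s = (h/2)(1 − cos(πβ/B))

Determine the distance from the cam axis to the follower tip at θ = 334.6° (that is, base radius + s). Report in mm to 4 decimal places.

seg 1 [0°–251.1°] cycloidal, h=6: full span → s += 6 → s = 6.0000
seg 2 [251.1°–287.9°] dwell: s stays 6.0000
seg 3 [287.9°–360°] cycloidal, h=15: θ=334.6° here. β=46.7, B=72.1. 15·(0.6477 − sin(2π·0.6477)/(2π)) = 11.6267 → s = 17.6267
radial distance = base radius + s = 36 + 17.6267 = 53.6267

53.6267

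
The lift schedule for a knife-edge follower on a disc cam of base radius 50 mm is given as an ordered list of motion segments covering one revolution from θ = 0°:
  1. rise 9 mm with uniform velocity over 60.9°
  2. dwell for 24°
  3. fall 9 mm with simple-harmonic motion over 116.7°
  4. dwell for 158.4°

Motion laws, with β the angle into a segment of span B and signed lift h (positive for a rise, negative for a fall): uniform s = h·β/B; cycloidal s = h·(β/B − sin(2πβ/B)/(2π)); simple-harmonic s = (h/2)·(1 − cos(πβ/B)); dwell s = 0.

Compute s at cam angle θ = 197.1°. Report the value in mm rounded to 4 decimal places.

seg 1 [0°–60.9°] uniform, h=9: full span → s += 9 → s = 9.0000
seg 2 [60.9°–84.9°] dwell: s stays 9.0000
seg 3 [84.9°–201.6°] simple-harmonic, h=-9: θ=197.1° here. β=112.2, B=116.7. -9/2·(1 − cos(π·0.9614)) = -8.9670 → s = 0.0330

0.0330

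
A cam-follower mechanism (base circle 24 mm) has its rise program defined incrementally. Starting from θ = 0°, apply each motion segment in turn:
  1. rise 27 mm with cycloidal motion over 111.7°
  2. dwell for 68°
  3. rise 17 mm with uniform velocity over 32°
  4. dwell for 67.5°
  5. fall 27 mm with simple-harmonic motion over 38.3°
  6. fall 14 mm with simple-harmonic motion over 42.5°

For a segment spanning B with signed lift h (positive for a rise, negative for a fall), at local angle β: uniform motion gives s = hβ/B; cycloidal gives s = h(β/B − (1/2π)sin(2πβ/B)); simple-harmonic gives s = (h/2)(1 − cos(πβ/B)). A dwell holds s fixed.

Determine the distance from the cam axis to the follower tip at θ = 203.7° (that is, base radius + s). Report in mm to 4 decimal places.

seg 1 [0°–111.7°] cycloidal, h=27: full span → s += 27 → s = 27.0000
seg 2 [111.7°–179.7°] dwell: s stays 27.0000
seg 3 [179.7°–211.7°] uniform, h=17: θ=203.7° here. β=24, B=32. 17·24/32 = 12.7500 → s = 39.7500
radial distance = base radius + s = 24 + 39.7500 = 63.7500

63.7500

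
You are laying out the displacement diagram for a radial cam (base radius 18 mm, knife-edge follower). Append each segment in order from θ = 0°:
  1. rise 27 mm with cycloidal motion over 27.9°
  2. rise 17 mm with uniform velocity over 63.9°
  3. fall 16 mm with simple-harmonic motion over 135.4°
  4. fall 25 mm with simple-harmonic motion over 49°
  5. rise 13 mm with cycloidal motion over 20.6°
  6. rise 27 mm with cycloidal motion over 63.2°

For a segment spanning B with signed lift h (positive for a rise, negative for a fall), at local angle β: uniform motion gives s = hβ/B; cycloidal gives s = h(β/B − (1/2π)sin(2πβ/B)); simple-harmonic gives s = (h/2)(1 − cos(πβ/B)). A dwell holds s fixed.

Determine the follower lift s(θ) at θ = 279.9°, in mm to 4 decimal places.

seg 1 [0°–27.9°] cycloidal, h=27: full span → s += 27 → s = 27.0000
seg 2 [27.9°–91.8°] uniform, h=17: full span → s += 17 → s = 44.0000
seg 3 [91.8°–227.2°] simple-harmonic, h=-16: full span → s += -16 → s = 28.0000
seg 4 [227.2°–276.2°] simple-harmonic, h=-25: full span → s += -25 → s = 3.0000
seg 5 [276.2°–296.8°] cycloidal, h=13: θ=279.9° here. β=3.7, B=20.6. 13·(0.1796 − sin(2π·0.1796)/(2π)) = 0.4650 → s = 3.4650

3.4650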